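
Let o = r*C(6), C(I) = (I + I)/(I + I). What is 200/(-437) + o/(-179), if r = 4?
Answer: -37548/78223 ≈ -0.48001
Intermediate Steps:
C(I) = 1 (C(I) = (2*I)/((2*I)) = (2*I)*(1/(2*I)) = 1)
o = 4 (o = 4*1 = 4)
200/(-437) + o/(-179) = 200/(-437) + 4/(-179) = 200*(-1/437) + 4*(-1/179) = -200/437 - 4/179 = -37548/78223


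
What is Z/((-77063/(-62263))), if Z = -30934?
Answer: -1926043642/77063 ≈ -24993.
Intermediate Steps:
Z/((-77063/(-62263))) = -30934/((-77063/(-62263))) = -30934/((-77063*(-1/62263))) = -30934/77063/62263 = -30934*62263/77063 = -1926043642/77063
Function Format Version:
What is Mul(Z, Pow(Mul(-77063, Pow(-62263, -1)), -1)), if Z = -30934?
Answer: Rational(-1926043642, 77063) ≈ -24993.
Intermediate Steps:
Mul(Z, Pow(Mul(-77063, Pow(-62263, -1)), -1)) = Mul(-30934, Pow(Mul(-77063, Pow(-62263, -1)), -1)) = Mul(-30934, Pow(Mul(-77063, Rational(-1, 62263)), -1)) = Mul(-30934, Pow(Rational(77063, 62263), -1)) = Mul(-30934, Rational(62263, 77063)) = Rational(-1926043642, 77063)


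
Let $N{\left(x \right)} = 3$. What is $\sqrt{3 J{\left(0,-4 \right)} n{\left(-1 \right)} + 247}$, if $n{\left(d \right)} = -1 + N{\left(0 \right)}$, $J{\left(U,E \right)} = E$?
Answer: $\sqrt{223} \approx 14.933$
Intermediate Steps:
$n{\left(d \right)} = 2$ ($n{\left(d \right)} = -1 + 3 = 2$)
$\sqrt{3 J{\left(0,-4 \right)} n{\left(-1 \right)} + 247} = \sqrt{3 \left(-4\right) 2 + 247} = \sqrt{\left(-12\right) 2 + 247} = \sqrt{-24 + 247} = \sqrt{223}$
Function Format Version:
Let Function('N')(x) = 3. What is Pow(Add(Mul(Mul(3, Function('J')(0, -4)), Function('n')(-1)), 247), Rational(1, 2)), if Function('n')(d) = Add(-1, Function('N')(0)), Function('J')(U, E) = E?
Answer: Pow(223, Rational(1, 2)) ≈ 14.933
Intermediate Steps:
Function('n')(d) = 2 (Function('n')(d) = Add(-1, 3) = 2)
Pow(Add(Mul(Mul(3, Function('J')(0, -4)), Function('n')(-1)), 247), Rational(1, 2)) = Pow(Add(Mul(Mul(3, -4), 2), 247), Rational(1, 2)) = Pow(Add(Mul(-12, 2), 247), Rational(1, 2)) = Pow(Add(-24, 247), Rational(1, 2)) = Pow(223, Rational(1, 2))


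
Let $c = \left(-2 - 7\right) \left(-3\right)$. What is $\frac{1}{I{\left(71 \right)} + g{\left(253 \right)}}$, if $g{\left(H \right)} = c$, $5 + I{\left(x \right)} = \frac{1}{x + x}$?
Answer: $\frac{142}{3125} \approx 0.04544$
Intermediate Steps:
$I{\left(x \right)} = -5 + \frac{1}{2 x}$ ($I{\left(x \right)} = -5 + \frac{1}{x + x} = -5 + \frac{1}{2 x}$)
$c = 27$ ($c = \left(-9\right) \left(-3\right) = 27$)
$g{\left(H \right)} = 27$
$\frac{1}{I{\left(71 \right)} + g{\left(253 \right)}} = \frac{1}{\left(-5 + \frac{1}{2 \cdot 71}\right) + 27} = \frac{1}{\left(-5 + \frac{1}{2} \cdot \frac{1}{71}\right) + 27} = \frac{1}{\left(-5 + \frac{1}{142}\right) + 27} = \frac{1}{- \frac{709}{142} + 27} = \frac{1}{\frac{3125}{142}} = \frac{142}{3125}$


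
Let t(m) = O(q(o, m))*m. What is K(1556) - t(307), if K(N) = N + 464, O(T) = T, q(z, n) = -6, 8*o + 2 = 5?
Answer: 3862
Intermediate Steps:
o = 3/8 (o = -1/4 + (1/8)*5 = -1/4 + 5/8 = 3/8 ≈ 0.37500)
t(m) = -6*m
K(N) = 464 + N
K(1556) - t(307) = (464 + 1556) - (-6)*307 = 2020 - 1*(-1842) = 2020 + 1842 = 3862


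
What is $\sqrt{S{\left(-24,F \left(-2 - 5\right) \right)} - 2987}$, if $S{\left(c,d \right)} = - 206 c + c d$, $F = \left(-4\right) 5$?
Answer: $i \sqrt{1403} \approx 37.457 i$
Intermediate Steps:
$F = -20$
$\sqrt{S{\left(-24,F \left(-2 - 5\right) \right)} - 2987} = \sqrt{- 24 \left(-206 - 20 \left(-2 - 5\right)\right) - 2987} = \sqrt{- 24 \left(-206 - -140\right) - 2987} = \sqrt{- 24 \left(-206 + 140\right) - 2987} = \sqrt{\left(-24\right) \left(-66\right) - 2987} = \sqrt{1584 - 2987} = \sqrt{-1403} = i \sqrt{1403}$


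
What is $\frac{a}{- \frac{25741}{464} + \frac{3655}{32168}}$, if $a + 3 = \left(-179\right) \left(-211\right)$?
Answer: $- \frac{70461687904}{103292571} \approx -682.16$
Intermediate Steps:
$a = 37766$ ($a = -3 - -37769 = -3 + 37769 = 37766$)
$\frac{a}{- \frac{25741}{464} + \frac{3655}{32168}} = \frac{37766}{- \frac{25741}{464} + \frac{3655}{32168}} = \frac{37766}{- \frac{103292571}{1865744}} = 37766 \left(- \frac{1865744}{103292571}\right) = - \frac{70461687904}{103292571}$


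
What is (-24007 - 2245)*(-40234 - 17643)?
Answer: 1519387004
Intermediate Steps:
(-24007 - 2245)*(-40234 - 17643) = -26252*(-57877) = 1519387004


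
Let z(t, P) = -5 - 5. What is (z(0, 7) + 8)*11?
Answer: -22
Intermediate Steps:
z(t, P) = -10
(z(0, 7) + 8)*11 = (-10 + 8)*11 = -2*11 = -22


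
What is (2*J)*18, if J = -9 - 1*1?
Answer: -360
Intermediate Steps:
J = -10 (J = -9 - 1 = -10)
(2*J)*18 = (2*(-10))*18 = -20*18 = -360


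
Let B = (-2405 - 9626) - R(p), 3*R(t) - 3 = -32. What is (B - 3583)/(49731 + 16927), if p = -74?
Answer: -46813/199974 ≈ -0.23410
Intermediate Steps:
R(t) = -29/3 (R(t) = 1 + (⅓)*(-32) = 1 - 32/3 = -29/3)
B = -36064/3 (B = (-2405 - 9626) - 1*(-29/3) = -12031 + 29/3 = -36064/3 ≈ -12021.)
(B - 3583)/(49731 + 16927) = (-36064/3 - 3583)/(49731 + 16927) = -46813/3/66658 = -46813/3*1/66658 = -46813/199974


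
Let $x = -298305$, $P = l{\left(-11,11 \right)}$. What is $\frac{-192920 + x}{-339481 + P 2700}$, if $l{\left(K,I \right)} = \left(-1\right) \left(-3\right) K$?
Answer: $\frac{491225}{428581} \approx 1.1462$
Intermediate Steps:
$l{\left(K,I \right)} = 3 K$
$P = -33$ ($P = 3 \left(-11\right) = -33$)
$\frac{-192920 + x}{-339481 + P 2700} = \frac{-192920 - 298305}{-339481 - 89100} = - \frac{491225}{-339481 - 89100} = - \frac{491225}{-428581} = \left(-491225\right) \left(- \frac{1}{428581}\right) = \frac{491225}{428581}$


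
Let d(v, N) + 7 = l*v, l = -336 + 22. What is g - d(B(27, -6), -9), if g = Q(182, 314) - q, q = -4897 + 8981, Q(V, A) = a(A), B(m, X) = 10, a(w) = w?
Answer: -623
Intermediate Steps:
l = -314
Q(V, A) = A
q = 4084
d(v, N) = -7 - 314*v
g = -3770 (g = 314 - 1*4084 = 314 - 4084 = -3770)
g - d(B(27, -6), -9) = -3770 - (-7 - 314*10) = -3770 - (-7 - 3140) = -3770 - 1*(-3147) = -3770 + 3147 = -623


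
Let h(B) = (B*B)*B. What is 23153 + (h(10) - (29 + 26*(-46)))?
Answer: 25320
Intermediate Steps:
h(B) = B**3 (h(B) = B**2*B = B**3)
23153 + (h(10) - (29 + 26*(-46))) = 23153 + (10**3 - (29 + 26*(-46))) = 23153 + (1000 - (29 - 1196)) = 23153 + (1000 - 1*(-1167)) = 23153 + (1000 + 1167) = 23153 + 2167 = 25320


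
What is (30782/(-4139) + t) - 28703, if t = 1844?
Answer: -111200183/4139 ≈ -26866.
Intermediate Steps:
(30782/(-4139) + t) - 28703 = (30782/(-4139) + 1844) - 28703 = (30782*(-1/4139) + 1844) - 28703 = (-30782/4139 + 1844) - 28703 = 7601534/4139 - 28703 = -111200183/4139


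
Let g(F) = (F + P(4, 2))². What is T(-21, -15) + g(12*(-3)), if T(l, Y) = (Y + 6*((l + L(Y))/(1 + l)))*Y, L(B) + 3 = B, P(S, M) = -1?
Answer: 2837/2 ≈ 1418.5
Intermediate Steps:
L(B) = -3 + B
g(F) = (-1 + F)² (g(F) = (F - 1)² = (-1 + F)²)
T(l, Y) = Y*(Y + 6*(-3 + Y + l)/(1 + l)) (T(l, Y) = (Y + 6*((l + (-3 + Y))/(1 + l)))*Y = (Y + 6*((-3 + Y + l)/(1 + l)))*Y = (Y + 6*(-3 + Y + l)/(1 + l))*Y = Y*(Y + 6*(-3 + Y + l)/(1 + l)))
T(-21, -15) + g(12*(-3)) = -15*(-18 + 6*(-21) + 7*(-15) - 15*(-21))/(1 - 21) + (-1 + 12*(-3))² = -15*(-18 - 126 - 105 + 315)/(-20) + (-1 - 36)² = -15*(-1/20)*66 + (-37)² = 99/2 + 1369 = 2837/2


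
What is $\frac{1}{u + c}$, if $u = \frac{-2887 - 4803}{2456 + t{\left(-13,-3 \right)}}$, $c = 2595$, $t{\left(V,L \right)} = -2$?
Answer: $\frac{1227}{3180220} \approx 0.00038582$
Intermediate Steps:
$u = - \frac{3845}{1227}$ ($u = \frac{-2887 - 4803}{2456 - 2} = - \frac{7690}{2454} = \left(-7690\right) \frac{1}{2454} = - \frac{3845}{1227} \approx -3.1337$)
$\frac{1}{u + c} = \frac{1}{- \frac{3845}{1227} + 2595} = \frac{1}{\frac{3180220}{1227}} = \frac{1227}{3180220}$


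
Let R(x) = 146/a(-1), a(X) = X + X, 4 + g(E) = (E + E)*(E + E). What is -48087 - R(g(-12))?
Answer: -48014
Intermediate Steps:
g(E) = -4 + 4*E**2 (g(E) = -4 + (E + E)*(E + E) = -4 + (2*E)*(2*E) = -4 + 4*E**2)
a(X) = 2*X
R(x) = -73 (R(x) = 146/((2*(-1))) = 146/(-2) = 146*(-1/2) = -73)
-48087 - R(g(-12)) = -48087 - 1*(-73) = -48087 + 73 = -48014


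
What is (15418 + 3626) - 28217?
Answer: -9173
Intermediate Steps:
(15418 + 3626) - 28217 = 19044 - 28217 = -9173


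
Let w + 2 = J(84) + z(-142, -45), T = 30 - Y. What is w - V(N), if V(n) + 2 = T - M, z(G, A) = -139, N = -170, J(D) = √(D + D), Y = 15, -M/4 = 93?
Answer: -526 + 2*√42 ≈ -513.04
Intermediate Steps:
M = -372 (M = -4*93 = -372)
J(D) = √2*√D (J(D) = √(2*D) = √2*√D)
T = 15 (T = 30 - 1*15 = 30 - 15 = 15)
V(n) = 385 (V(n) = -2 + (15 - 1*(-372)) = -2 + (15 + 372) = -2 + 387 = 385)
w = -141 + 2*√42 (w = -2 + (√2*√84 - 139) = -2 + (√2*(2*√21) - 139) = -2 + (2*√42 - 139) = -2 + (-139 + 2*√42) = -141 + 2*√42 ≈ -128.04)
w - V(N) = (-141 + 2*√42) - 1*385 = (-141 + 2*√42) - 385 = -526 + 2*√42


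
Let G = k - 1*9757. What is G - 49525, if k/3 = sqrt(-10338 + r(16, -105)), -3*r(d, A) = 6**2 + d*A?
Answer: -59282 + 3*I*sqrt(9790) ≈ -59282.0 + 296.83*I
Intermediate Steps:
r(d, A) = -12 - A*d/3 (r(d, A) = -(6**2 + d*A)/3 = -(36 + A*d)/3 = -12 - A*d/3)
k = 3*I*sqrt(9790) (k = 3*sqrt(-10338 + (-12 - 1/3*(-105)*16)) = 3*sqrt(-10338 + (-12 + 560)) = 3*sqrt(-10338 + 548) = 3*sqrt(-9790) = 3*(I*sqrt(9790)) = 3*I*sqrt(9790) ≈ 296.83*I)
G = -9757 + 3*I*sqrt(9790) (G = 3*I*sqrt(9790) - 1*9757 = 3*I*sqrt(9790) - 9757 = -9757 + 3*I*sqrt(9790) ≈ -9757.0 + 296.83*I)
G - 49525 = (-9757 + 3*I*sqrt(9790)) - 49525 = -59282 + 3*I*sqrt(9790)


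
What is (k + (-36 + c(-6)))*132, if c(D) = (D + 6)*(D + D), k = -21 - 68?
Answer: -16500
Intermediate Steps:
k = -89
c(D) = 2*D*(6 + D) (c(D) = (6 + D)*(2*D) = 2*D*(6 + D))
(k + (-36 + c(-6)))*132 = (-89 + (-36 + 2*(-6)*(6 - 6)))*132 = (-89 + (-36 + 2*(-6)*0))*132 = (-89 + (-36 + 0))*132 = (-89 - 36)*132 = -125*132 = -16500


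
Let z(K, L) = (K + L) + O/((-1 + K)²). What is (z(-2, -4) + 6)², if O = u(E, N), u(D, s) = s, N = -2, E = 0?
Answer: 4/81 ≈ 0.049383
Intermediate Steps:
O = -2
z(K, L) = K + L - 2/(-1 + K)² (z(K, L) = (K + L) - 2/(-1 + K)² = K + L - 2/(-1 + K)²)
(z(-2, -4) + 6)² = ((-2 - 4 - 2/(-1 - 2)²) + 6)² = ((-2 - 4 - 2/(-3)²) + 6)² = ((-2 - 4 - 2*⅑) + 6)² = ((-2 - 4 - 2/9) + 6)² = (-56/9 + 6)² = (-2/9)² = 4/81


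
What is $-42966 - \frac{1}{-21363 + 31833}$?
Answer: $- \frac{449854021}{10470} \approx -42966.0$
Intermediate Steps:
$-42966 - \frac{1}{-21363 + 31833} = -42966 - \frac{1}{10470} = - \frac{449854021}{10470}$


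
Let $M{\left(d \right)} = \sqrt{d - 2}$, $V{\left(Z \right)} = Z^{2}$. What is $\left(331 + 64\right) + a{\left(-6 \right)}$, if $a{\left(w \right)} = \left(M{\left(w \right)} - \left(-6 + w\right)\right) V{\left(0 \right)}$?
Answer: $395$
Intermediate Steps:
$M{\left(d \right)} = \sqrt{-2 + d}$
$a{\left(w \right)} = 0$ ($a{\left(w \right)} = \left(\sqrt{-2 + w} - \left(-6 + w\right)\right) 0^{2} = \left(6 + \sqrt{-2 + w} - w\right) 0 = 0$)
$\left(331 + 64\right) + a{\left(-6 \right)} = \left(331 + 64\right) + 0 = 395 + 0 = 395$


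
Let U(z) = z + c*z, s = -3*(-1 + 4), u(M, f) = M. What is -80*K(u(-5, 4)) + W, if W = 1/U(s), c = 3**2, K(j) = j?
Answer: 35999/90 ≈ 399.99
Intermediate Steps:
s = -9 (s = -3*3 = -9)
c = 9
U(z) = 10*z (U(z) = z + 9*z = 10*z)
W = -1/90 (W = 1/(10*(-9)) = 1/(-90) = -1/90 ≈ -0.011111)
-80*K(u(-5, 4)) + W = -80*(-5) - 1/90 = 400 - 1/90 = 35999/90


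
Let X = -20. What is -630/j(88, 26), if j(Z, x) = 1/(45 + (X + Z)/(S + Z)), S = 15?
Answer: -2962890/103 ≈ -28766.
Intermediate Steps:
j(Z, x) = 1/(45 + (-20 + Z)/(15 + Z))
-630/j(88, 26) = -630*(655 + 46*88)/(15 + 88) = -630/(103/(655 + 4048)) = -630/(103/4703) = -630/((1/4703)*103) = -630/103/4703 = -630*4703/103 = -2962890/103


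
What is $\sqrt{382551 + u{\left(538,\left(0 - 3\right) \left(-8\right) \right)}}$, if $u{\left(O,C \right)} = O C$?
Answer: $\sqrt{395463} \approx 628.86$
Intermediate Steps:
$u{\left(O,C \right)} = C O$
$\sqrt{382551 + u{\left(538,\left(0 - 3\right) \left(-8\right) \right)}} = \sqrt{382551 + \left(0 - 3\right) \left(-8\right) 538} = \sqrt{382551 + \left(-3\right) \left(-8\right) 538} = \sqrt{382551 + 24 \cdot 538} = \sqrt{382551 + 12912} = \sqrt{395463}$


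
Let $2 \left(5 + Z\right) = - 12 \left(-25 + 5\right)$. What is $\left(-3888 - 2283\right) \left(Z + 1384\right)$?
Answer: $-9250329$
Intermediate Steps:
$Z = 115$ ($Z = -5 + \frac{\left(-12\right) \left(-25 + 5\right)}{2} = -5 + \frac{\left(-12\right) \left(-20\right)}{2} = -5 + \frac{1}{2} \cdot 240 = -5 + 120 = 115$)
$\left(-3888 - 2283\right) \left(Z + 1384\right) = \left(-3888 - 2283\right) \left(115 + 1384\right) = \left(-6171\right) 1499 = -9250329$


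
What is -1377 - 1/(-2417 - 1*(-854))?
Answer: -2152250/1563 ≈ -1377.0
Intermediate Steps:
-1377 - 1/(-2417 - 1*(-854)) = -1377 - 1/(-2417 + 854) = -1377 - 1/(-1563) = -1377 - 1*(-1/1563) = -1377 + 1/1563 = -2152250/1563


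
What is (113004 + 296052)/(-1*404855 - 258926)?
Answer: -409056/663781 ≈ -0.61625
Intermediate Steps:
(113004 + 296052)/(-1*404855 - 258926) = 409056/(-404855 - 258926) = 409056/(-663781) = 409056*(-1/663781) = -409056/663781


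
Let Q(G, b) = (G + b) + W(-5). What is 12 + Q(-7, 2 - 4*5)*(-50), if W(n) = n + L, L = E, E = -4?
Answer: 1712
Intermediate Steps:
L = -4
W(n) = -4 + n (W(n) = n - 4 = -4 + n)
Q(G, b) = -9 + G + b (Q(G, b) = (G + b) + (-4 - 5) = (G + b) - 9 = -9 + G + b)
12 + Q(-7, 2 - 4*5)*(-50) = 12 + (-9 - 7 + (2 - 4*5))*(-50) = 12 + (-9 - 7 + (2 - 1*20))*(-50) = 12 + (-9 - 7 + (2 - 20))*(-50) = 12 + (-9 - 7 - 18)*(-50) = 12 - 34*(-50) = 12 + 1700 = 1712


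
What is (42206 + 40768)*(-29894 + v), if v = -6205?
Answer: -2995278426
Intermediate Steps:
(42206 + 40768)*(-29894 + v) = (42206 + 40768)*(-29894 - 6205) = 82974*(-36099) = -2995278426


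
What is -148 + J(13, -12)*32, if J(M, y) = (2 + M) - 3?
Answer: 236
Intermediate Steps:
J(M, y) = -1 + M
-148 + J(13, -12)*32 = -148 + (-1 + 13)*32 = -148 + 12*32 = -148 + 384 = 236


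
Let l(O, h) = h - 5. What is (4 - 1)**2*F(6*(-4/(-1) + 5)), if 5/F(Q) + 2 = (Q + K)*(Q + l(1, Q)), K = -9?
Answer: 45/4633 ≈ 0.0097129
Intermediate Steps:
l(O, h) = -5 + h
F(Q) = 5/(-2 + (-9 + Q)*(-5 + 2*Q)) (F(Q) = 5/(-2 + (Q - 9)*(Q + (-5 + Q))) = 5/(-2 + (-9 + Q)*(-5 + 2*Q)))
(4 - 1)**2*F(6*(-4/(-1) + 5)) = (4 - 1)**2*(5/(43 - 138*(-4/(-1) + 5) + 2*(6*(-4/(-1) + 5))**2)) = 3**2*(5/(43 - 138*(-4*(-1) + 5) + 2*(6*(-4*(-1) + 5))**2)) = 9*(5/(43 - 138*(4 + 5) + 2*(6*(4 + 5))**2)) = 9*(5/(43 - 138*9 + 2*(6*9)**2)) = 9*(5/(43 - 23*54 + 2*54**2)) = 9*(5/(43 - 1242 + 2*2916)) = 9*(5/(43 - 1242 + 5832)) = 9*(5/4633) = 45/4633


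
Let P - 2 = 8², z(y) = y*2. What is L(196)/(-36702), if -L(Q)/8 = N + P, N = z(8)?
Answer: 328/18351 ≈ 0.017874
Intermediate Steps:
z(y) = 2*y
N = 16 (N = 2*8 = 16)
P = 66 (P = 2 + 8² = 2 + 64 = 66)
L(Q) = -656 (L(Q) = -8*(16 + 66) = -8*82 = -656)
L(196)/(-36702) = -656/(-36702) = -656*(-1/36702) = 328/18351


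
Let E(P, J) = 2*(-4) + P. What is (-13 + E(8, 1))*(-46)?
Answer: 598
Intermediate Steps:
E(P, J) = -8 + P
(-13 + E(8, 1))*(-46) = (-13 + (-8 + 8))*(-46) = (-13 + 0)*(-46) = -13*(-46) = 598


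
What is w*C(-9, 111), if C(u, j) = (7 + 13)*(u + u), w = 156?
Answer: -56160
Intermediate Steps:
C(u, j) = 40*u (C(u, j) = 20*(2*u) = 40*u)
w*C(-9, 111) = 156*(40*(-9)) = 156*(-360) = -56160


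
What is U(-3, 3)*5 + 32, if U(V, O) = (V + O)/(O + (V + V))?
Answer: 32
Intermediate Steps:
U(V, O) = (O + V)/(O + 2*V)
U(-3, 3)*5 + 32 = ((3 - 3)/(3 + 2*(-3)))*5 + 32 = (0/(3 - 6))*5 + 32 = (0/(-3))*5 + 32 = -⅓*0*5 + 32 = 0*5 + 32 = 0 + 32 = 32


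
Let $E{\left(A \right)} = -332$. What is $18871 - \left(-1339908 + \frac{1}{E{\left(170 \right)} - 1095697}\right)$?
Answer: $\frac{1489261188592}{1096029} \approx 1.3588 \cdot 10^{6}$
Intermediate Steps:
$18871 - \left(-1339908 + \frac{1}{E{\left(170 \right)} - 1095697}\right) = 18871 - \left(-1339908 + \frac{1}{-332 - 1095697}\right) = 18871 - \left(-1339908 + \frac{1}{-1096029}\right) = 18871 - \left(-1339908 - \frac{1}{1096029}\right) = 18871 - - \frac{1468578025333}{1096029} = 18871 + \frac{1468578025333}{1096029} = \frac{1489261188592}{1096029}$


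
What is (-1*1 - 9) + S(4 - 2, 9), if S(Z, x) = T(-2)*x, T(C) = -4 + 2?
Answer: -28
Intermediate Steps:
T(C) = -2
S(Z, x) = -2*x
(-1*1 - 9) + S(4 - 2, 9) = (-1*1 - 9) - 2*9 = (-1 - 9) - 18 = -10 - 18 = -28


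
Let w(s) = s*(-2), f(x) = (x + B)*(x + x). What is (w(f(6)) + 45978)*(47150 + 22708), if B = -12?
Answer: 3221990676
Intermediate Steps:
f(x) = 2*x*(-12 + x) (f(x) = (x - 12)*(x + x) = (-12 + x)*(2*x) = 2*x*(-12 + x))
w(s) = -2*s
(w(f(6)) + 45978)*(47150 + 22708) = (-4*6*(-12 + 6) + 45978)*(47150 + 22708) = (-4*6*(-6) + 45978)*69858 = (-2*(-72) + 45978)*69858 = (144 + 45978)*69858 = 46122*69858 = 3221990676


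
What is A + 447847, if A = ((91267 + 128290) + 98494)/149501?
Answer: 66953892398/149501 ≈ 4.4785e+5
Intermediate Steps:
A = 318051/149501 (A = (219557 + 98494)*(1/149501) = 318051*(1/149501) = 318051/149501 ≈ 2.1274)
A + 447847 = 318051/149501 + 447847 = 66953892398/149501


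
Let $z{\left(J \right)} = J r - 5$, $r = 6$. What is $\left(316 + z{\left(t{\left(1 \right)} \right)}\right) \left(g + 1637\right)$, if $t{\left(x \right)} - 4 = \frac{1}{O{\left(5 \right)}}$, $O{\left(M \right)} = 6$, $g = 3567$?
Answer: $1748544$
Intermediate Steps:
$t{\left(x \right)} = \frac{25}{6}$ ($t{\left(x \right)} = 4 + \frac{1}{6} = \frac{25}{6}$)
$z{\left(J \right)} = -5 + 6 J$ ($z{\left(J \right)} = J 6 - 5 = 6 J - 5 = -5 + 6 J$)
$\left(316 + z{\left(t{\left(1 \right)} \right)}\right) \left(g + 1637\right) = \left(316 + \left(-5 + 6 \cdot \frac{25}{6}\right)\right) \left(3567 + 1637\right) = \left(316 + \left(-5 + 25\right)\right) 5204 = \left(316 + 20\right) 5204 = 336 \cdot 5204 = 1748544$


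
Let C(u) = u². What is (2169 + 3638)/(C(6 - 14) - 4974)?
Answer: -5807/4910 ≈ -1.1827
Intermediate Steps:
(2169 + 3638)/(C(6 - 14) - 4974) = (2169 + 3638)/((6 - 14)² - 4974) = 5807/((-8)² - 4974) = 5807/(64 - 4974) = 5807/(-4910) = 5807*(-1/4910) = -5807/4910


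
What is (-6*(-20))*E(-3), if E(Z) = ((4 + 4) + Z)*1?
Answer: 600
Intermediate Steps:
E(Z) = 8 + Z (E(Z) = (8 + Z)*1 = 8 + Z)
(-6*(-20))*E(-3) = (-6*(-20))*(8 - 3) = 120*5 = 600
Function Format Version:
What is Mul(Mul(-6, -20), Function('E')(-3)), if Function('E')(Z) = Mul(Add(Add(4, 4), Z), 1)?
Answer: 600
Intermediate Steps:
Function('E')(Z) = Add(8, Z) (Function('E')(Z) = Mul(Add(8, Z), 1) = Add(8, Z))
Mul(Mul(-6, -20), Function('E')(-3)) = Mul(Mul(-6, -20), Add(8, -3)) = Mul(120, 5) = 600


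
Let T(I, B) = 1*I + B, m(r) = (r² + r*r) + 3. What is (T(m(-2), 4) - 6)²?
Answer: 81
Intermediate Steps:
m(r) = 3 + 2*r² (m(r) = (r² + r²) + 3 = 2*r² + 3 = 3 + 2*r²)
T(I, B) = B + I (T(I, B) = I + B = B + I)
(T(m(-2), 4) - 6)² = ((4 + (3 + 2*(-2)²)) - 6)² = ((4 + (3 + 2*4)) - 6)² = ((4 + (3 + 8)) - 6)² = ((4 + 11) - 6)² = (15 - 6)² = 9² = 81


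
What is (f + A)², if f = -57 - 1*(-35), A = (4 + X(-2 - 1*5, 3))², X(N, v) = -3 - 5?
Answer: 36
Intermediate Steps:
X(N, v) = -8
A = 16 (A = (4 - 8)² = (-4)² = 16)
f = -22 (f = -57 + 35 = -22)
(f + A)² = (-22 + 16)² = (-6)² = 36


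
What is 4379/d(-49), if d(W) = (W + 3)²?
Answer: 4379/2116 ≈ 2.0695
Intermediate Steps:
d(W) = (3 + W)²
4379/d(-49) = 4379/((3 - 49)²) = 4379/((-46)²) = 4379/2116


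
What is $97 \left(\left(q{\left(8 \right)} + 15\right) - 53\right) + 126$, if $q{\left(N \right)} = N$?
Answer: $-2784$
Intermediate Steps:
$97 \left(\left(q{\left(8 \right)} + 15\right) - 53\right) + 126 = 97 \left(\left(8 + 15\right) - 53\right) + 126 = 97 \left(23 - 53\right) + 126 = 97 \left(-30\right) + 126 = -2910 + 126 = -2784$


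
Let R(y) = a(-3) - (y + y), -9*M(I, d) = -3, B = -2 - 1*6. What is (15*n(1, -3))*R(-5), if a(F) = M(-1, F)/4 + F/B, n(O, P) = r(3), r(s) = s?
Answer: 3765/8 ≈ 470.63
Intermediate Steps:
B = -8 (B = -2 - 6 = -8)
n(O, P) = 3
M(I, d) = ⅓ (M(I, d) = -⅑*(-3) = ⅓)
a(F) = 1/12 - F/8 (a(F) = (⅓)/4 + F/(-8) = (⅓)*(¼) + F*(-⅛) = 1/12 - F/8)
R(y) = 11/24 - 2*y (R(y) = (1/12 - ⅛*(-3)) - (y + y) = (1/12 + 3/8) - 2*y = 11/24 - 2*y)
(15*n(1, -3))*R(-5) = (15*3)*(11/24 - 2*(-5)) = 45*(11/24 + 10) = 45*(251/24) = 3765/8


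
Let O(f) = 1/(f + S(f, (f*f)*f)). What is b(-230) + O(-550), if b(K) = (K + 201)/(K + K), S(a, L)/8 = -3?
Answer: 8093/132020 ≈ 0.061301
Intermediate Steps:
S(a, L) = -24 (S(a, L) = 8*(-3) = -24)
b(K) = (201 + K)/(2*K) (b(K) = (201 + K)/((2*K)) = (201 + K)*(1/(2*K)) = (201 + K)/(2*K))
O(f) = 1/(-24 + f) (O(f) = 1/(f - 24) = 1/(-24 + f))
b(-230) + O(-550) = (1/2)*(201 - 230)/(-230) + 1/(-24 - 550) = (1/2)*(-1/230)*(-29) + 1/(-574) = 29/460 - 1/574 = 8093/132020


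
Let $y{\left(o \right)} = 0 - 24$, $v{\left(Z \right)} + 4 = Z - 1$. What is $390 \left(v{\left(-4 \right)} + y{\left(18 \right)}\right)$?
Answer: $-12870$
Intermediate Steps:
$v{\left(Z \right)} = -5 + Z$ ($v{\left(Z \right)} = -4 + \left(Z - 1\right) = -4 + \left(-1 + Z\right) = -5 + Z$)
$y{\left(o \right)} = -24$ ($y{\left(o \right)} = 0 - 24 = -24$)
$390 \left(v{\left(-4 \right)} + y{\left(18 \right)}\right) = 390 \left(\left(-5 - 4\right) - 24\right) = 390 \left(-9 - 24\right) = 390 \left(-33\right) = -12870$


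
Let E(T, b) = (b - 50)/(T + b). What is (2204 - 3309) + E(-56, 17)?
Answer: -14354/13 ≈ -1104.2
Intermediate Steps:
E(T, b) = (-50 + b)/(T + b)
(2204 - 3309) + E(-56, 17) = (2204 - 3309) + (-50 + 17)/(-56 + 17) = -1105 - 33/(-39) = -1105 - 1/39*(-33) = -1105 + 11/13 = -14354/13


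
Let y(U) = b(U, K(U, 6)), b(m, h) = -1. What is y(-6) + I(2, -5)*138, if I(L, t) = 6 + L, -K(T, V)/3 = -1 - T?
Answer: 1103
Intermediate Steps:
K(T, V) = 3 + 3*T (K(T, V) = -3*(-1 - T) = 3 + 3*T)
y(U) = -1
y(-6) + I(2, -5)*138 = -1 + (6 + 2)*138 = -1 + 8*138 = -1 + 1104 = 1103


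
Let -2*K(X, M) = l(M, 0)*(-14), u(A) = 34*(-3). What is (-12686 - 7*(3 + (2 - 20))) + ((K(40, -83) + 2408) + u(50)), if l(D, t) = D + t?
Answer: -10856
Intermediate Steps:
u(A) = -102
K(X, M) = 7*M (K(X, M) = -(M + 0)*(-14)/2 = -M*(-14)/2 = -(-7)*M = 7*M)
(-12686 - 7*(3 + (2 - 20))) + ((K(40, -83) + 2408) + u(50)) = (-12686 - 7*(3 + (2 - 20))) + ((7*(-83) + 2408) - 102) = (-12686 - 7*(3 - 18)) + ((-581 + 2408) - 102) = (-12686 - 7*(-15)) + (1827 - 102) = (-12686 + 105) + 1725 = -12581 + 1725 = -10856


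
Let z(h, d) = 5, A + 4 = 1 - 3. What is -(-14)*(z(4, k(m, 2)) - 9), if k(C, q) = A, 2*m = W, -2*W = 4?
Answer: -56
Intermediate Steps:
W = -2 (W = -½*4 = -2)
m = -1 (m = (½)*(-2) = -1)
A = -6 (A = -4 + (1 - 3) = -4 - 2 = -6)
k(C, q) = -6
-(-14)*(z(4, k(m, 2)) - 9) = -(-14)*(5 - 9) = -(-14)*(-4) = -1*56 = -56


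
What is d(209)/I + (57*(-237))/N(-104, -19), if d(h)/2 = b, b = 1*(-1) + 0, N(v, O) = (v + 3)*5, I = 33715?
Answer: 18218197/681043 ≈ 26.750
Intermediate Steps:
N(v, O) = 15 + 5*v (N(v, O) = (3 + v)*5 = 15 + 5*v)
b = -1 (b = -1 + 0 = -1)
d(h) = -2 (d(h) = 2*(-1) = -2)
d(209)/I + (57*(-237))/N(-104, -19) = -2/33715 + (57*(-237))/(15 + 5*(-104)) = -2*1/33715 - 13509/(15 - 520) = -2/33715 - 13509/(-505) = -2/33715 - 13509*(-1/505) = -2/33715 + 13509/505 = 18218197/681043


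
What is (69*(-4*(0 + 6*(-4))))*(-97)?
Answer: -642528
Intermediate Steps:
(69*(-4*(0 + 6*(-4))))*(-97) = (69*(-4*(0 - 24)))*(-97) = (69*(-4*(-24)))*(-97) = (69*96)*(-97) = 6624*(-97) = -642528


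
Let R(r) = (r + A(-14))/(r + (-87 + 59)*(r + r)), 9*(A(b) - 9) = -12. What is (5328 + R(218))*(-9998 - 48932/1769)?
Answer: -566490603352217/10605155 ≈ -5.3417e+7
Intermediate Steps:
A(b) = 23/3 (A(b) = 9 + (1/9)*(-12) = 9 - 4/3 = 23/3)
R(r) = -(23/3 + r)/(55*r) (R(r) = (r + 23/3)/(r + (-87 + 59)*(r + r)) = (23/3 + r)/(r - 56*r) = (23/3 + r)/((-55*r)) = (23/3 + r)*(-1/(55*r)) = -(23/3 + r)/(55*r))
(5328 + R(218))*(-9998 - 48932/1769) = (5328 + (1/165)*(-23 - 3*218)/218)*(-9998 - 48932/1769) = (5328 + (1/165)*(1/218)*(-23 - 654))*(-9998 - 48932*1/1769) = (5328 + (1/165)*(1/218)*(-677))*(-9998 - 48932/1769) = (5328 - 677/35970)*(-17735394/1769) = (191647483/35970)*(-17735394/1769) = -566490603352217/10605155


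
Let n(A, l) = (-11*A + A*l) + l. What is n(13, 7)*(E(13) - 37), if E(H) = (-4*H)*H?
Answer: 32085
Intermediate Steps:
n(A, l) = l - 11*A + A*l
E(H) = -4*H²
n(13, 7)*(E(13) - 37) = (7 - 11*13 + 13*7)*(-4*13² - 37) = (7 - 143 + 91)*(-4*169 - 37) = -45*(-676 - 37) = -45*(-713) = 32085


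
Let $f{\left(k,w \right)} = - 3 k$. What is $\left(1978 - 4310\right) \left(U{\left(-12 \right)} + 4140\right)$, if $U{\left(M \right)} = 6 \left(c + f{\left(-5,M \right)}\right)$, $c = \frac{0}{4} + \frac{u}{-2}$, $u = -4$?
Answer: $-9892344$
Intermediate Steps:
$c = 2$ ($c = \frac{0}{4} - \frac{4}{-2} = 0 \cdot \frac{1}{4} - -2 = 0 + 2 = 2$)
$U{\left(M \right)} = 102$ ($U{\left(M \right)} = 6 \left(2 - -15\right) = 6 \left(2 + 15\right) = 6 \cdot 17 = 102$)
$\left(1978 - 4310\right) \left(U{\left(-12 \right)} + 4140\right) = \left(1978 - 4310\right) \left(102 + 4140\right) = \left(-2332\right) 4242 = -9892344$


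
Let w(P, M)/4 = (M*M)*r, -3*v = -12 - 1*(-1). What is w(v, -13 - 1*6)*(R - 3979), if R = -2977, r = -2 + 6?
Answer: -40177856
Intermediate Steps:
r = 4
v = 11/3 (v = -(-12 - 1*(-1))/3 = -(-12 + 1)/3 = -1/3*(-11) = 11/3 ≈ 3.6667)
w(P, M) = 16*M**2 (w(P, M) = 4*((M*M)*4) = 4*(M**2*4) = 4*(4*M**2) = 16*M**2)
w(v, -13 - 1*6)*(R - 3979) = (16*(-13 - 1*6)**2)*(-2977 - 3979) = (16*(-13 - 6)**2)*(-6956) = (16*(-19)**2)*(-6956) = (16*361)*(-6956) = 5776*(-6956) = -40177856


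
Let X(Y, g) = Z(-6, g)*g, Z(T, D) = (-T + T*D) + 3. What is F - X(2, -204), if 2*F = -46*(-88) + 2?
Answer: 253557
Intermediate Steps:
Z(T, D) = 3 - T + D*T (Z(T, D) = (-T + D*T) + 3 = 3 - T + D*T)
X(Y, g) = g*(9 - 6*g) (X(Y, g) = (3 - 1*(-6) + g*(-6))*g = (3 + 6 - 6*g)*g = (9 - 6*g)*g = g*(9 - 6*g))
F = 2025 (F = (-46*(-88) + 2)/2 = (4048 + 2)/2 = (½)*4050 = 2025)
F - X(2, -204) = 2025 - 3*(-204)*(3 - 2*(-204)) = 2025 - 3*(-204)*(3 + 408) = 2025 - 3*(-204)*411 = 2025 - 1*(-251532) = 2025 + 251532 = 253557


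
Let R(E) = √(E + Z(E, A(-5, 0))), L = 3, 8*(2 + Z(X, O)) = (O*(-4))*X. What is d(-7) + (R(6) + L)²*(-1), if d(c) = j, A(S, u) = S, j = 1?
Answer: 1 - (3 + √19)² ≈ -53.153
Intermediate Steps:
Z(X, O) = -2 - O*X/2 (Z(X, O) = -2 + ((O*(-4))*X)/8 = -2 + ((-4*O)*X)/8 = -2 + (-4*O*X)/8 = -2 - O*X/2)
d(c) = 1
R(E) = √(-2 + 7*E/2) (R(E) = √(E + (-2 - ½*(-5)*E)) = √(E + (-2 + 5*E/2)) = √(-2 + 7*E/2))
d(-7) + (R(6) + L)²*(-1) = 1 + (√(-8 + 14*6)/2 + 3)²*(-1) = 1 + (√(-8 + 84)/2 + 3)²*(-1) = 1 + (√76/2 + 3)²*(-1) = 1 + ((2*√19)/2 + 3)²*(-1) = 1 + (√19 + 3)²*(-1) = 1 + (3 + √19)²*(-1) = 1 - (3 + √19)²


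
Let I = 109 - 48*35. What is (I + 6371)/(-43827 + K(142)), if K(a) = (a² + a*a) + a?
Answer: -1600/1119 ≈ -1.4298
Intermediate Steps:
K(a) = a + 2*a² (K(a) = (a² + a²) + a = 2*a² + a = a + 2*a²)
I = -1571 (I = 109 - 1680 = -1571)
(I + 6371)/(-43827 + K(142)) = (-1571 + 6371)/(-43827 + 142*(1 + 2*142)) = 4800/(-43827 + 142*(1 + 284)) = 4800/(-43827 + 142*285) = 4800/(-43827 + 40470) = 4800/(-3357) = 4800*(-1/3357) = -1600/1119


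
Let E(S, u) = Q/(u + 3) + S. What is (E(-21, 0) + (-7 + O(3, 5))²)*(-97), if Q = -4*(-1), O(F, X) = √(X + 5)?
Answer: -11446/3 + 1358*√10 ≈ 479.04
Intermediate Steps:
O(F, X) = √(5 + X)
Q = 4
E(S, u) = S + 4/(3 + u) (E(S, u) = 4/(u + 3) + S = 4/(3 + u) + S = S + 4/(3 + u))
(E(-21, 0) + (-7 + O(3, 5))²)*(-97) = ((4 + 3*(-21) - 21*0)/(3 + 0) + (-7 + √(5 + 5))²)*(-97) = ((4 - 63 + 0)/3 + (-7 + √10)²)*(-97) = ((⅓)*(-59) + (-7 + √10)²)*(-97) = (-59/3 + (-7 + √10)²)*(-97) = 5723/3 - 97*(-7 + √10)²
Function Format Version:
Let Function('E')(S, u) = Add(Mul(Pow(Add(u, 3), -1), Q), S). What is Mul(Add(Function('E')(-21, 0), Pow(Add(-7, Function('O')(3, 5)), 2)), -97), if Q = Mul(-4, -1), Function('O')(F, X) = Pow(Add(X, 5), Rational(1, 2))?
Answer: Add(Rational(-11446, 3), Mul(1358, Pow(10, Rational(1, 2)))) ≈ 479.04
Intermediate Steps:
Function('O')(F, X) = Pow(Add(5, X), Rational(1, 2))
Q = 4
Function('E')(S, u) = Add(S, Mul(4, Pow(Add(3, u), -1))) (Function('E')(S, u) = Add(Mul(Pow(Add(u, 3), -1), 4), S) = Add(Mul(Pow(Add(3, u), -1), 4), S) = Add(Mul(4, Pow(Add(3, u), -1)), S) = Add(S, Mul(4, Pow(Add(3, u), -1))))
Mul(Add(Function('E')(-21, 0), Pow(Add(-7, Function('O')(3, 5)), 2)), -97) = Mul(Add(Mul(Pow(Add(3, 0), -1), Add(4, Mul(3, -21), Mul(-21, 0))), Pow(Add(-7, Pow(Add(5, 5), Rational(1, 2))), 2)), -97) = Mul(Add(Mul(Pow(3, -1), Add(4, -63, 0)), Pow(Add(-7, Pow(10, Rational(1, 2))), 2)), -97) = Mul(Add(Mul(Rational(1, 3), -59), Pow(Add(-7, Pow(10, Rational(1, 2))), 2)), -97) = Mul(Add(Rational(-59, 3), Pow(Add(-7, Pow(10, Rational(1, 2))), 2)), -97) = Add(Rational(5723, 3), Mul(-97, Pow(Add(-7, Pow(10, Rational(1, 2))), 2)))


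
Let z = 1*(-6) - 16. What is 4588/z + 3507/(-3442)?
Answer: -7934525/37862 ≈ -209.56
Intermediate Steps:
z = -22 (z = -6 - 16 = -22)
4588/z + 3507/(-3442) = 4588/(-22) + 3507/(-3442) = 4588*(-1/22) + 3507*(-1/3442) = -2294/11 - 3507/3442 = -7934525/37862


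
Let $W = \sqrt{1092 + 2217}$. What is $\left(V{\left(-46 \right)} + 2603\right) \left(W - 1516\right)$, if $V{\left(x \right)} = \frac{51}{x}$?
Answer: $- \frac{90722746}{23} + \frac{119687 \sqrt{3309}}{46} \approx -3.7948 \cdot 10^{6}$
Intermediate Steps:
$W = \sqrt{3309} \approx 57.524$
$\left(V{\left(-46 \right)} + 2603\right) \left(W - 1516\right) = \left(\frac{51}{-46} + 2603\right) \left(\sqrt{3309} - 1516\right) = \left(51 \left(- \frac{1}{46}\right) + 2603\right) \left(-1516 + \sqrt{3309}\right) = \left(- \frac{51}{46} + 2603\right) \left(-1516 + \sqrt{3309}\right) = \frac{119687 \left(-1516 + \sqrt{3309}\right)}{46} = - \frac{90722746}{23} + \frac{119687 \sqrt{3309}}{46}$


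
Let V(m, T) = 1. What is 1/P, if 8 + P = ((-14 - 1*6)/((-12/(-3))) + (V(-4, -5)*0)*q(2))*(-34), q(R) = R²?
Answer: 1/162 ≈ 0.0061728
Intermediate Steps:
P = 162 (P = -8 + ((-14 - 1*6)/((-12/(-3))) + (1*0)*2²)*(-34) = -8 + ((-14 - 6)/((-12*(-⅓))) + 0*4)*(-34) = -8 + (-20/4 + 0)*(-34) = -8 + (-20*¼ + 0)*(-34) = -8 + (-5 + 0)*(-34) = -8 - 5*(-34) = -8 + 170 = 162)
1/P = 1/162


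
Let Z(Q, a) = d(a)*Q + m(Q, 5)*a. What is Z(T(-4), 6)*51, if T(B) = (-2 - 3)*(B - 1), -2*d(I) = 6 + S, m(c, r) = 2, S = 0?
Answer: -3213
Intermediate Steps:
d(I) = -3 (d(I) = -(6 + 0)/2 = -1/2*6 = -3)
T(B) = 5 - 5*B (T(B) = -5*(-1 + B) = 5 - 5*B)
Z(Q, a) = -3*Q + 2*a
Z(T(-4), 6)*51 = (-3*(5 - 5*(-4)) + 2*6)*51 = (-3*(5 + 20) + 12)*51 = (-3*25 + 12)*51 = (-75 + 12)*51 = -63*51 = -3213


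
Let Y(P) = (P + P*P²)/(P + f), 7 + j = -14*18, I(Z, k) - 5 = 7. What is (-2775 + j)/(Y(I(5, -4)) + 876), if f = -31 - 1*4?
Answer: -34891/9204 ≈ -3.7909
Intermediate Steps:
I(Z, k) = 12 (I(Z, k) = 5 + 7 = 12)
j = -259 (j = -7 - 14*18 = -7 - 252 = -259)
f = -35 (f = -31 - 4 = -35)
Y(P) = (P + P³)/(-35 + P) (Y(P) = (P + P*P²)/(P - 35) = (P + P³)/(-35 + P))
(-2775 + j)/(Y(I(5, -4)) + 876) = (-2775 - 259)/((12 + 12³)/(-35 + 12) + 876) = -3034/((12 + 1728)/(-23) + 876) = -3034/(-1/23*1740 + 876) = -3034/(-1740/23 + 876) = -3034/18408/23 = -3034*23/18408 = -34891/9204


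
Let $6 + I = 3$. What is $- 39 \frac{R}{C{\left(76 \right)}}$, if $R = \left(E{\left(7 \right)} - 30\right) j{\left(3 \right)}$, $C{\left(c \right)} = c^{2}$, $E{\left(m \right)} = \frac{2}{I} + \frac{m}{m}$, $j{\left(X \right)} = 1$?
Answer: $\frac{1157}{5776} \approx 0.20031$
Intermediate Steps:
$I = -3$ ($I = -6 + 3 = -3$)
$E{\left(m \right)} = \frac{1}{3}$ ($E{\left(m \right)} = \frac{2}{-3} + \frac{m}{m} = 2 \left(- \frac{1}{3}\right) + 1 = - \frac{2}{3} + 1 = \frac{1}{3}$)
$R = - \frac{89}{3}$ ($R = \left(\frac{1}{3} - 30\right) 1 = \left(- \frac{89}{3}\right) 1 = - \frac{89}{3} \approx -29.667$)
$- 39 \frac{R}{C{\left(76 \right)}} = - 39 \left(- \frac{89}{3 \cdot 76^{2}}\right) = - 39 \left(- \frac{89}{3 \cdot 5776}\right) = - 39 \left(\left(- \frac{89}{3}\right) \frac{1}{5776}\right) = \left(-39\right) \left(- \frac{89}{17328}\right) = \frac{1157}{5776}$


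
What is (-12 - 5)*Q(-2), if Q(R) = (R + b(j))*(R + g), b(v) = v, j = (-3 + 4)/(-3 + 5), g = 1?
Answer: -51/2 ≈ -25.500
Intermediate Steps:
j = ½ (j = 1/2 = 1*(½) = ½ ≈ 0.50000)
Q(R) = (1 + R)*(½ + R) (Q(R) = (R + ½)*(R + 1) = (½ + R)*(1 + R) = (1 + R)*(½ + R))
(-12 - 5)*Q(-2) = (-12 - 5)*(½ + (-2)² + (3/2)*(-2)) = -17*(½ + 4 - 3) = -17*3/2 = -51/2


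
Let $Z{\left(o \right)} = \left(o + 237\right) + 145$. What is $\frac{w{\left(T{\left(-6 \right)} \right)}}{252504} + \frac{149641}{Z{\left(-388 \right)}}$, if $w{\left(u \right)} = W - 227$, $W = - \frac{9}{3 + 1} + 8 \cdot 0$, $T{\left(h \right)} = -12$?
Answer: $- \frac{3598566899}{144288} \approx -24940.0$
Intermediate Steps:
$W = - \frac{9}{4}$ ($W = - \frac{9}{4} + 0 = - \frac{9}{4} \approx -2.25$)
$w{\left(u \right)} = - \frac{917}{4}$ ($w{\left(u \right)} = - \frac{9}{4} - 227 = - \frac{917}{4}$)
$Z{\left(o \right)} = 382 + o$ ($Z{\left(o \right)} = \left(237 + o\right) + 145 = 382 + o$)
$\frac{w{\left(T{\left(-6 \right)} \right)}}{252504} + \frac{149641}{Z{\left(-388 \right)}} = - \frac{917}{4 \cdot 252504} + \frac{149641}{382 - 388} = \left(- \frac{917}{4}\right) \frac{1}{252504} + \frac{149641}{-6} = - \frac{131}{144288} + 149641 \left(- \frac{1}{6}\right) = - \frac{131}{144288} - \frac{149641}{6} = - \frac{3598566899}{144288}$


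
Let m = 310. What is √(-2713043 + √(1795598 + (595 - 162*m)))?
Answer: √(-2713043 + 3*√193997) ≈ 1646.7*I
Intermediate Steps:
√(-2713043 + √(1795598 + (595 - 162*m))) = √(-2713043 + √(1795598 + (595 - 162*310))) = √(-2713043 + √(1795598 + (595 - 50220))) = √(-2713043 + √(1795598 - 49625)) = √(-2713043 + √1745973) = √(-2713043 + 3*√193997)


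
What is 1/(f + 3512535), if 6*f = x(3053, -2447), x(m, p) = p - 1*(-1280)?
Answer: 2/7024681 ≈ 2.8471e-7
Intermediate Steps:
x(m, p) = 1280 + p (x(m, p) = p + 1280 = 1280 + p)
f = -389/2 (f = (1280 - 2447)/6 = (⅙)*(-1167) = -389/2 ≈ -194.50)
1/(f + 3512535) = 1/(-389/2 + 3512535) = 1/(7024681/2) = 2/7024681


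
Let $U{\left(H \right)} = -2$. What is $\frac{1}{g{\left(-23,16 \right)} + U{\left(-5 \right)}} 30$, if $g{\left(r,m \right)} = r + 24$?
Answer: $-30$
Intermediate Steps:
$g{\left(r,m \right)} = 24 + r$
$\frac{1}{g{\left(-23,16 \right)} + U{\left(-5 \right)}} 30 = \frac{1}{\left(24 - 23\right) - 2} \cdot 30 = \frac{1}{1 - 2} \cdot 30 = \frac{1}{-1} \cdot 30 = \left(-1\right) 30 = -30$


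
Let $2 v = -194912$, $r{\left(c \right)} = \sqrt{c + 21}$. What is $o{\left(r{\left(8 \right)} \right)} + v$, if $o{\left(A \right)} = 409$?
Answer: $-97047$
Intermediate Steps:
$r{\left(c \right)} = \sqrt{21 + c}$
$v = -97456$ ($v = \frac{1}{2} \left(-194912\right) = -97456$)
$o{\left(r{\left(8 \right)} \right)} + v = 409 - 97456 = -97047$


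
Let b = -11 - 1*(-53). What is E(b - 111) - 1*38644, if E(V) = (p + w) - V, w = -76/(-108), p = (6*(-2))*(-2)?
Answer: -1040858/27 ≈ -38550.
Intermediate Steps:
p = 24 (p = -12*(-2) = 24)
w = 19/27 (w = -76*(-1/108) = 19/27 ≈ 0.70370)
b = 42 (b = -11 + 53 = 42)
E(V) = 667/27 - V (E(V) = (24 + 19/27) - V = 667/27 - V)
E(b - 111) - 1*38644 = (667/27 - (42 - 111)) - 1*38644 = (667/27 - 1*(-69)) - 38644 = (667/27 + 69) - 38644 = 2530/27 - 38644 = -1040858/27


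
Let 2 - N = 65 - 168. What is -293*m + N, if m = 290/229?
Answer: -60925/229 ≈ -266.05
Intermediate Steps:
N = 105 (N = 2 - (65 - 168) = 2 - 1*(-103) = 2 + 103 = 105)
m = 290/229 (m = 290*(1/229) = 290/229 ≈ 1.2664)
-293*m + N = -293*290/229 + 105 = -84970/229 + 105 = -60925/229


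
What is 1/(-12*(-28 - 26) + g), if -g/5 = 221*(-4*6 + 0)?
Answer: 1/27168 ≈ 3.6808e-5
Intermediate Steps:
g = 26520 (g = -1105*(-4*6 + 0) = -1105*(-24 + 0) = -1105*(-24) = -5*(-5304) = 26520)
1/(-12*(-28 - 26) + g) = 1/(-12*(-28 - 26) + 26520) = 1/(-12*(-54) + 26520) = 1/(648 + 26520) = 1/27168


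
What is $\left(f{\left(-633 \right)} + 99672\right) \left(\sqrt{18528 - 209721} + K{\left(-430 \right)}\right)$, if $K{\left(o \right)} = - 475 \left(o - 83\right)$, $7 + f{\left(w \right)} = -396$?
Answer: $24189373575 + 99269 i \sqrt{191193} \approx 2.4189 \cdot 10^{10} + 4.3406 \cdot 10^{7} i$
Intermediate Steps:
$f{\left(w \right)} = -403$ ($f{\left(w \right)} = -7 - 396 = -403$)
$K{\left(o \right)} = 39425 - 475 o$ ($K{\left(o \right)} = - 475 \left(-83 + o\right) = 39425 - 475 o$)
$\left(f{\left(-633 \right)} + 99672\right) \left(\sqrt{18528 - 209721} + K{\left(-430 \right)}\right) = \left(-403 + 99672\right) \left(\sqrt{18528 - 209721} + \left(39425 - -204250\right)\right) = 99269 \left(\sqrt{-191193} + \left(39425 + 204250\right)\right) = 99269 \left(i \sqrt{191193} + 243675\right) = 99269 \left(243675 + i \sqrt{191193}\right) = 24189373575 + 99269 i \sqrt{191193}$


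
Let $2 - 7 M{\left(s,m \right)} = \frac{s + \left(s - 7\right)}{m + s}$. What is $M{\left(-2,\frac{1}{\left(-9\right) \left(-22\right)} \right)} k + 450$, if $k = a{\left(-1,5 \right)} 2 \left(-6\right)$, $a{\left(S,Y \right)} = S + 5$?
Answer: $\frac{1310874}{2765} \approx 474.1$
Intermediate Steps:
$a{\left(S,Y \right)} = 5 + S$
$M{\left(s,m \right)} = \frac{2}{7} - \frac{-7 + 2 s}{7 \left(m + s\right)}$ ($M{\left(s,m \right)} = \frac{2}{7} - \frac{\left(s + \left(s - 7\right)\right) \frac{1}{m + s}}{7} = \frac{2}{7} - \frac{\left(s + \left(-7 + s\right)\right) \frac{1}{m + s}}{7} = \frac{2}{7} - \frac{\left(-7 + 2 s\right) \frac{1}{m + s}}{7} = \frac{2}{7} - \frac{\frac{1}{m + s} \left(-7 + 2 s\right)}{7} = \frac{2}{7} - \frac{-7 + 2 s}{7 \left(m + s\right)}$)
$k = -48$ ($k = \left(5 - 1\right) 2 \left(-6\right) = 4 \cdot 2 \left(-6\right) = 8 \left(-6\right) = -48$)
$M{\left(-2,\frac{1}{\left(-9\right) \left(-22\right)} \right)} k + 450 = \frac{1 + \frac{2 \frac{1}{\left(-9\right) \left(-22\right)}}{7}}{\frac{1}{\left(-9\right) \left(-22\right)} - 2} \left(-48\right) + 450 = \frac{1 + \frac{2 \left(\left(- \frac{1}{9}\right) \left(- \frac{1}{22}\right)\right)}{7}}{\left(- \frac{1}{9}\right) \left(- \frac{1}{22}\right) - 2} \left(-48\right) + 450 = \frac{1 + \frac{2}{7} \cdot \frac{1}{198}}{\frac{1}{198} - 2} \left(-48\right) + 450 = \frac{1 + \frac{1}{693}}{- \frac{395}{198}} \left(-48\right) + 450 = \left(- \frac{198}{395}\right) \frac{694}{693} \left(-48\right) + 450 = \left(- \frac{1388}{2765}\right) \left(-48\right) + 450 = \frac{66624}{2765} + 450 = \frac{1310874}{2765}$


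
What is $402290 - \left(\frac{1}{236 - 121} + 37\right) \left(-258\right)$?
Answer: $\frac{47361398}{115} \approx 4.1184 \cdot 10^{5}$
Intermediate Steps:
$402290 - \left(\frac{1}{236 - 121} + 37\right) \left(-258\right) = 402290 - \left(\frac{1}{115} + 37\right) \left(-258\right) = 402290 - \frac{4256}{115} \left(-258\right) = 402290 - - \frac{1098048}{115} = 402290 + \frac{1098048}{115} = \frac{47361398}{115}$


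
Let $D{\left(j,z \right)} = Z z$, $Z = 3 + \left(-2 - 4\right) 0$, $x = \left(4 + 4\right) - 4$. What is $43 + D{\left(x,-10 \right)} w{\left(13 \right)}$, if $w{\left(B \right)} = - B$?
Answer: $433$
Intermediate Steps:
$x = 4$ ($x = 8 - 4 = 4$)
$Z = 3$ ($Z = 3 - 0 = 3 + 0 = 3$)
$D{\left(j,z \right)} = 3 z$
$43 + D{\left(x,-10 \right)} w{\left(13 \right)} = 43 + 3 \left(-10\right) \left(\left(-1\right) 13\right) = 43 - -390 = 43 + 390 = 433$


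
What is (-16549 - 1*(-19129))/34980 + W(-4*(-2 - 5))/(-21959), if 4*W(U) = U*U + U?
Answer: 117984/1828871 ≈ 0.064512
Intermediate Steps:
W(U) = U/4 + U²/4 (W(U) = (U*U + U)/4 = (U² + U)/4 = (U + U²)/4 = U/4 + U²/4)
(-16549 - 1*(-19129))/34980 + W(-4*(-2 - 5))/(-21959) = (-16549 - 1*(-19129))/34980 + ((-4*(-2 - 5))*(1 - 4*(-2 - 5))/4)/(-21959) = (-16549 + 19129)*(1/34980) + ((-4*(-7))*(1 - 4*(-7))/4)*(-1/21959) = 2580*(1/34980) + ((¼)*28*(1 + 28))*(-1/21959) = 43/583 + ((¼)*28*29)*(-1/21959) = 43/583 + 203*(-1/21959) = 43/583 - 29/3137 = 117984/1828871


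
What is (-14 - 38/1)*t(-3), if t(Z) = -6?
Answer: 312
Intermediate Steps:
(-14 - 38/1)*t(-3) = (-14 - 38/1)*(-6) = (-14 - 38*1)*(-6) = (-14 - 38)*(-6) = -52*(-6) = 312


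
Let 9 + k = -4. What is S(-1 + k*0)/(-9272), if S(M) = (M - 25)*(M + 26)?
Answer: 325/4636 ≈ 0.070104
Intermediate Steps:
k = -13 (k = -9 - 4 = -13)
S(M) = (-25 + M)*(26 + M)
S(-1 + k*0)/(-9272) = (-650 + (-1 - 13*0) + (-1 - 13*0)²)/(-9272) = (-650 + (-1 + 0) + (-1 + 0)²)*(-1/9272) = (-650 - 1 + (-1)²)*(-1/9272) = (-650 - 1 + 1)*(-1/9272) = -650*(-1/9272) = 325/4636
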